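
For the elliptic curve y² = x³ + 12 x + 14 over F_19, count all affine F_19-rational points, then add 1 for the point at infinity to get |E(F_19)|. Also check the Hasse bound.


Affine points = {(3, 1), (3, 18), (5, 3), (5, 16), (6, 6), (6, 13), (7, 2), (7, 17), (12, 9), (12, 10), (13, 7), (13, 12), (14, 0), (15, 4), (15, 15), (17, 1), (17, 18), (18, 1), (18, 18)}; affine count = 19; |E(F_19)| = 20.

Discriminant check: Δ ∝ 4a³ + 27b² = 4·12³ + 27·14² = 4·1728 + 27·196 ≡ 6 (mod 19). Nonzero ⇒ E is nonsingular.
For each x ∈ F_19, compute rhs = x³ + 12·x + 14 mod 19, then count y ∈ F_19 with y² ≡ rhs.
  x = 0: rhs = 14, matching y values: none (0 points).
  x = 1: rhs = 8, matching y values: none (0 points).
  x = 2: rhs = 8, matching y values: none (0 points).
  x = 3: rhs = 1, matching y values: 1, 18 (2 points).
  x = 4: rhs = 12, matching y values: none (0 points).
  x = 5: rhs = 9, matching y values: 3, 16 (2 points).
  x = 6: rhs = 17, matching y values: 6, 13 (2 points).
  x = 7: rhs = 4, matching y values: 2, 17 (2 points).
  x = 8: rhs = 14, matching y values: none (0 points).
  x = 9: rhs = 15, matching y values: none (0 points).
  x = 10: rhs = 13, matching y values: none (0 points).
  x = 11: rhs = 14, matching y values: none (0 points).
  x = 12: rhs = 5, matching y values: 9, 10 (2 points).
  x = 13: rhs = 11, matching y values: 7, 12 (2 points).
  x = 14: rhs = 0, matching y values: 0 (1 points).
  x = 15: rhs = 16, matching y values: 4, 15 (2 points).
  x = 16: rhs = 8, matching y values: none (0 points).
  x = 17: rhs = 1, matching y values: 1, 18 (2 points).
  x = 18: rhs = 1, matching y values: 1, 18 (2 points).
Total affine count: 19.
Full point count |E(F_19)| = 19 + 1 = 20.
Hasse bound: |20 − (19+1)| = |0| = 0 ≤ 2√19 ≈ 8.7178 ✓.


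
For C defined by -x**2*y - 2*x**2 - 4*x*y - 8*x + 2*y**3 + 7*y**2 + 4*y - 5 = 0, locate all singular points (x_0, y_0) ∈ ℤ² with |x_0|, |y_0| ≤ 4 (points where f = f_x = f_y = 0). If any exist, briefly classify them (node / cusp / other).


Singular points: {(-2, -1)}; classification: node.

Compute partial derivatives:
  f_x = -2*x*y - 4*x - 4*y - 8.
  f_y = -x**2 - 4*x + 6*y**2 + 14*y + 4.
Scan x_0 ∈ {−4, ..., 4}. For each x_0, f_y(x_0, y) is a polynomial in y; find its integer roots y ∈ {−4, ..., 4}, then test f_x and f at those candidates.
  x = -4: f_y(-4, y) = 6*y**2 + 14*y + 4; vanishes at y ∈ {-2}. (-4, -2): f_x = 0 but f = -1 ≠ 0.
  x = -3: f_y(-3, y) = 6*y**2 + 14*y + 7; no integer root y with |y| ≤ 4.
  x = -2: f_y(-2, y) = 6*y**2 + 14*y + 8; vanishes at y ∈ {-1}. (-2, -1): f_x = 0, f = 0 — SINGULAR.
  x = -1: f_y(-1, y) = 6*y**2 + 14*y + 7; no integer root y with |y| ≤ 4.
  x = 0: f_y(0, y) = 6*y**2 + 14*y + 4; vanishes at y ∈ {-2}. (0, -2): f_x = 0 but f = -1 ≠ 0.
  x = 1: f_y(1, y) = 6*y**2 + 14*y - 1; no integer root y with |y| ≤ 4.
  x = 2: f_y(2, y) = 6*y**2 + 14*y - 8; no integer root y with |y| ≤ 4.
  x = 3: f_y(3, y) = 6*y**2 + 14*y - 17; no integer root y with |y| ≤ 4.
  x = 4: f_y(4, y) = 6*y**2 + 14*y - 28; no integer root y with |y| ≤ 4.
Only singular point on the grid: (-2, -1).
Classify: substitute x = -2 + u, y = -1 + v and expand: f = -u**2*v - u**2 + 2*v**3 + v**2.
No constant or linear terms (consistent with a singular point). Quadratic part: -u**2 + v**2. Cubic part: -u**2*v + 2*v**3.
The quadratic part v**2 - u**2 = (v − u)(v + u) splits into two distinct linear factors, so there are two distinct tangent lines y − -1 = ±(x − -2) — this is a node (ordinary double point).
Classification: node.


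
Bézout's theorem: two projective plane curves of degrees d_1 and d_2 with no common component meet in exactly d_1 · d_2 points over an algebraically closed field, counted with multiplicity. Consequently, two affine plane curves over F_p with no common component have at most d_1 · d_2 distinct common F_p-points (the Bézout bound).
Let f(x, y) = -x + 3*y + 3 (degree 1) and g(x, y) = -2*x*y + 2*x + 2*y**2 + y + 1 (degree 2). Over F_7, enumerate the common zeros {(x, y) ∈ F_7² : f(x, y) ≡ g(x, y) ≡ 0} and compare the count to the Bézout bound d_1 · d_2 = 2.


Common zeros: {(2, 2), (3, 0)}; count = 2; Bézout bound = 2.

deg(f) = 1, deg(g) = 2, so Bézout bound = 2.
Scan x ∈ F_7. For each x, list the y ∈ F_7 with f(x, y) ≡ 0 and those with g(x, y) ≡ 0 (mod 7); the common zeros in that column are the intersection.
  x = 0: f ≡ 0 at y ∈ {6}; g ≡ 0 at y ∈ {5}; common: ∅.
  x = 1: f ≡ 0 at y ∈ {4}; g ≡ 0 at y ∈ ∅; common: ∅.
  x = 2: f ≡ 0 at y ∈ {2}; g ≡ 0 at y ∈ {2, 3}; common: {2}.
  x = 3: f ≡ 0 at y ∈ {0}; g ≡ 0 at y ∈ {0, 6}; common: {0}.
  x = 4: f ≡ 0 at y ∈ {5}; g ≡ 0 at y ∈ ∅; common: ∅.
  x = 5: f ≡ 0 at y ∈ {3}; g ≡ 0 at y ∈ {4}; common: ∅.
  x = 6: f ≡ 0 at y ∈ {1}; g ≡ 0 at y ∈ ∅; common: ∅.
Collecting: common zeros = {(2, 2), (3, 0)}, so the count is 2.
Comparison with the Bézout bound: 2 ≤ 2 = deg(f)·deg(g), as expected for curves with no common component (the bound is attained).


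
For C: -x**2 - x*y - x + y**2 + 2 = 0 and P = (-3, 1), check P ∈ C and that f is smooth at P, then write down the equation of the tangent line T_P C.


Tangent line at P: 4*x + 5*y + 7 = 0.

Step 1: f(-3, 1) = 0, so P lies on C.
Step 2: partial derivatives
  f_x(x, y) = -2*x - y - 1, f_y(x, y) = -x + 2*y.
  f_x(P) = 4, f_y(P) = 5 (gradient nonzero, so P is smooth).
Step 3: tangent line at P: 4·(x − -3) + 5·(y − 1) = 0.
Expanding: 4*x + 5*y + 7 = 0.


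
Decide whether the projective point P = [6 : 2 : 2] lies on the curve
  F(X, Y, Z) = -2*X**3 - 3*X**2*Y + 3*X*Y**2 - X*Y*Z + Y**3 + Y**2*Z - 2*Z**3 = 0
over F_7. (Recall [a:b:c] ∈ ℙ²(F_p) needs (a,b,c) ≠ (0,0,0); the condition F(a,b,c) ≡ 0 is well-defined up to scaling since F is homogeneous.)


F(6,2,2) ≡ 2 (mod 7); P is NOT on the curve.

Evaluate F(6, 2, 2) term-by-term (mod 7).
  -2*X**3 ↦ -2·216·1·1 = -432
  -3*X**2*Y ↦ -3·36·2·1 = -216
  3*X*Y**2 ↦ 3·6·4·1 = 72
  -X*Y*Z ↦ -1·6·2·2 = -24
  Y**3 ↦ 1·1·8·1 = 8
  Y**2*Z ↦ 1·1·4·2 = 8
  -2*Z**3 ↦ -2·1·1·8 = -16
Sum: F(6, 2, 2) = (-432) + (-216) + (72) + (-24) + (8) + (8) + (-16) = -600.
Reducing mod 7: -600 ≡ 2 (mod 7).
Since F(a, b, c) ≡ 2 ≠ 0 (mod 7), P does NOT lie on the curve.


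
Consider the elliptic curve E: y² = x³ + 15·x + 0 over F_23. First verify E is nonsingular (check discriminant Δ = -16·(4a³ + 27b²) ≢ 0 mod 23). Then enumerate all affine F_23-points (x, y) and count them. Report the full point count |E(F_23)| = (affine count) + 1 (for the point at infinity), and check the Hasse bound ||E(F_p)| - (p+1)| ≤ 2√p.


Affine points = {(0, 0), (1, 4), (1, 19), (3, 7), (3, 16), (4, 3), (4, 20), (5, 4), (5, 19), (9, 6), (9, 17), (10, 0), (11, 1), (11, 22), (13, 0), (15, 9), (15, 14), (16, 9), (16, 14), (17, 4), (17, 19), (21, 10), (21, 13)}; affine count = 23; |E(F_23)| = 24.

Discriminant check: Δ ∝ 4a³ + 27b² = 4·15³ + 27·0² = 4·3375 + 27·0 ≡ 22 (mod 23). Nonzero ⇒ E is nonsingular.
For each x ∈ F_23, compute rhs = x³ + 15·x + 0 mod 23, then count y ∈ F_23 with y² ≡ rhs.
  x = 0: rhs = 0, matching y values: 0 (1 points).
  x = 1: rhs = 16, matching y values: 4, 19 (2 points).
  x = 2: rhs = 15, matching y values: none (0 points).
  x = 3: rhs = 3, matching y values: 7, 16 (2 points).
  x = 4: rhs = 9, matching y values: 3, 20 (2 points).
  x = 5: rhs = 16, matching y values: 4, 19 (2 points).
  x = 6: rhs = 7, matching y values: none (0 points).
  x = 7: rhs = 11, matching y values: none (0 points).
  x = 8: rhs = 11, matching y values: none (0 points).
  x = 9: rhs = 13, matching y values: 6, 17 (2 points).
  x = 10: rhs = 0, matching y values: 0 (1 points).
  x = 11: rhs = 1, matching y values: 1, 22 (2 points).
  x = 12: rhs = 22, matching y values: none (0 points).
  x = 13: rhs = 0, matching y values: 0 (1 points).
  x = 14: rhs = 10, matching y values: none (0 points).
  x = 15: rhs = 12, matching y values: 9, 14 (2 points).
  x = 16: rhs = 12, matching y values: 9, 14 (2 points).
  x = 17: rhs = 16, matching y values: 4, 19 (2 points).
  x = 18: rhs = 7, matching y values: none (0 points).
  x = 19: rhs = 14, matching y values: none (0 points).
  x = 20: rhs = 20, matching y values: none (0 points).
  x = 21: rhs = 8, matching y values: 10, 13 (2 points).
  x = 22: rhs = 7, matching y values: none (0 points).
Total affine count: 23.
Full point count |E(F_23)| = 23 + 1 = 24.
Hasse bound: |24 − (23+1)| = |0| = 0 ≤ 2√23 ≈ 9.5917 ✓.


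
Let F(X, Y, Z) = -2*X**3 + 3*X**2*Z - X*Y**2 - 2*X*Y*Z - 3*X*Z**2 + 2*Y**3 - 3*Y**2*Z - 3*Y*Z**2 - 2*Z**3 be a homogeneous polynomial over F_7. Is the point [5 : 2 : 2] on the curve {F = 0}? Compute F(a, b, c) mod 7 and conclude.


F(5,2,2) ≡ 5 (mod 7); P is NOT on the curve.

Evaluate F(5, 2, 2) term-by-term (mod 7).
  -2*X**3 ↦ -2·125·1·1 = -250
  3*X**2*Z ↦ 3·25·1·2 = 150
  -X*Y**2 ↦ -1·5·4·1 = -20
  -2*X*Y*Z ↦ -2·5·2·2 = -40
  -3*X*Z**2 ↦ -3·5·1·4 = -60
  2*Y**3 ↦ 2·1·8·1 = 16
  -3*Y**2*Z ↦ -3·1·4·2 = -24
  -3*Y*Z**2 ↦ -3·1·2·4 = -24
  -2*Z**3 ↦ -2·1·1·8 = -16
Sum: F(5, 2, 2) = (-250) + (150) + (-20) + (-40) + (-60) + (16) + (-24) + (-24) + (-16) = -268.
Reducing mod 7: -268 ≡ 5 (mod 7).
Since F(a, b, c) ≡ 5 ≠ 0 (mod 7), P does NOT lie on the curve.


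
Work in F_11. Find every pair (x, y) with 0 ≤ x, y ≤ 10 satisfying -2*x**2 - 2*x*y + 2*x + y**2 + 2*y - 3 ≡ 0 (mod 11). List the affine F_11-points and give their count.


Affine F_11-points: {(0, 1), (0, 8), (1, 5), (1, 6), (4, 8), (4, 9), (5, 2), (5, 6), (6, 5), (10, 9)}; count = 10.

For each of the 121 pairs (x, y) ∈ F_11², evaluate f(x, y) mod 11. Record the zeros.
  x = 0: [0↦8, 1↦0, 2↦5, 3↦1, 4↦10, 5↦10, 6↦1, 7↦5, 8↦0, 9↦8, 10↦7]  zeros at y ∈ {1, 8}
  x = 1: [0↦8, 1↦9, 2↦1, 3↦6, 4↦2, 5↦0, 6↦0, 7↦2, 8↦6, 9↦1, 10↦9]  zeros at y ∈ {5, 6}
  x = 2: [0↦4, 1↦3, 2↦4, 3↦7, 4↦1, 5↦8, 6↦6, 7↦6, 8↦8, 9↦1, 10↦7]  zeros at y ∈ ∅
  x = 3: [0↦7, 1↦4, 2↦3, 3↦4, 4↦7, 5↦1, 6↦8, 7↦6, 8↦6, 9↦8, 10↦1]  zeros at y ∈ ∅
  x = 4: [0↦6, 1↦1, 2↦9, 3↦8, 4↦9, 5↦1, 6↦6, 7↦2, 8↦0, 9↦0, 10↦2]  zeros at y ∈ {8, 9}
  x = 5: [0↦1, 1↦5, 2↦0, 3↦8, 4↦7, 5↦8, 6↦0, 7↦5, 8↦1, 9↦10, 10↦10]  zeros at y ∈ {2, 6}
  x = 6: [0↦3, 1↦5, 2↦9, 3↦4, 4↦1, 5↦0, 6↦1, 7↦4, 8↦9, 9↦5, 10↦3]  zeros at y ∈ {5}
  x = 7: [0↦1, 1↦1, 2↦3, 3↦7, 4↦2, 5↦10, 6↦9, 7↦10, 8↦2, 9↦7, 10↦3]  zeros at y ∈ ∅
  x = 8: [0↦6, 1↦4, 2↦4, 3↦6, 4↦10, 5↦5, 6↦2, 7↦1, 8↦2, 9↦5, 10↦10]  zeros at y ∈ ∅
  x = 9: [0↦7, 1↦3, 2↦1, 3↦1, 4↦3, 5↦7, 6↦2, 7↦10, 8↦9, 9↦10, 10↦2]  zeros at y ∈ ∅
  x = 10: [0↦4, 1↦9, 2↦5, 3↦3, 4↦3, 5↦5, 6↦9, 7↦4, 8↦1, 9↦0, 10↦1]  zeros at y ∈ {9}
Collecting zeros: affine points = {(0, 1), (0, 8), (1, 5), (1, 6), (4, 8), (4, 9), (5, 2), (5, 6), (6, 5), (10, 9)}.
Total count |C(F_11)_aff| = 10.


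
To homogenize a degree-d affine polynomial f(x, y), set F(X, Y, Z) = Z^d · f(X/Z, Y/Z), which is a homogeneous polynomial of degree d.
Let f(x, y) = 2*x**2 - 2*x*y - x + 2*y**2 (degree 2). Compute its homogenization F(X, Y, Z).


F(X, Y, Z) = 2*X**2 - 2*X*Y - X*Z + 2*Y**2

deg(f) = 2.
Substitute x = X/Z, y = Y/Z into f, then multiply by Z^2.
  monomial 2·x^2·y^0 ↦ 2·X^2·Y^0·Z^0.
  monomial -2·x^1·y^1 ↦ -2·X^1·Y^1·Z^0.
  monomial -1·x^1·y^0 ↦ -1·X^1·Y^0·Z^1.
  monomial 2·x^0·y^2 ↦ 2·X^0·Y^2·Z^0.
Collecting: F(X, Y, Z) = 2*X**2 - 2*X*Y - X*Z + 2*Y**2.


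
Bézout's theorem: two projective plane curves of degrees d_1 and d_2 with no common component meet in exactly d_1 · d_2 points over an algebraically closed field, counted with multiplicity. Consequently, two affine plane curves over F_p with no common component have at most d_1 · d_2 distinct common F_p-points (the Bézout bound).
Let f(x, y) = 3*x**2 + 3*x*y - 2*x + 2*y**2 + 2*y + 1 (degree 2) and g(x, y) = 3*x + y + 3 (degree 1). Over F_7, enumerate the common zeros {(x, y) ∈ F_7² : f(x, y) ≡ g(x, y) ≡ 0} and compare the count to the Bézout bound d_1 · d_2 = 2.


Common zeros: ∅; count = 0; Bézout bound = 2.

deg(f) = 2, deg(g) = 1, so Bézout bound = 2.
Scan x ∈ F_7. For each x, list the y ∈ F_7 with f(x, y) ≡ 0 and those with g(x, y) ≡ 0 (mod 7); the common zeros in that column are the intersection.
  x = 0: f ≡ 0 at y ∈ ∅; g ≡ 0 at y ∈ {4}; common: ∅.
  x = 1: f ≡ 0 at y ∈ {3, 5}; g ≡ 0 at y ∈ {1}; common: ∅.
  x = 2: f ≡ 0 at y ∈ ∅; g ≡ 0 at y ∈ {5}; common: ∅.
  x = 3: f ≡ 0 at y ∈ {1, 4}; g ≡ 0 at y ∈ {2}; common: ∅.
  x = 4: f ≡ 0 at y ∈ {2, 5}; g ≡ 0 at y ∈ {6}; common: ∅.
  x = 5: f ≡ 0 at y ∈ ∅; g ≡ 0 at y ∈ {3}; common: ∅.
  x = 6: f ≡ 0 at y ∈ {1, 3}; g ≡ 0 at y ∈ {0}; common: ∅.
Collecting: common zeros = ∅, so the count is 0.
Comparison with the Bézout bound: 0 ≤ 2 = deg(f)·deg(g), as expected for curves with no common component (the affine F_7-count falls short of the bound because intersections may lie at infinity, over extension fields, or carry multiplicity).


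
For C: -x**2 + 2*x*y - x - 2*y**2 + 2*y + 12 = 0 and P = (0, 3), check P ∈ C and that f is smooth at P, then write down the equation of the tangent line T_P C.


Tangent line at P: 5*x - 10*y + 30 = 0.

Step 1: f(0, 3) = 0, so P lies on C.
Step 2: partial derivatives
  f_x(x, y) = -2*x + 2*y - 1, f_y(x, y) = 2*x - 4*y + 2.
  f_x(P) = 5, f_y(P) = -10 (gradient nonzero, so P is smooth).
Step 3: tangent line at P: 5·(x − 0) + -10·(y − 3) = 0.
Expanding: 5*x - 10*y + 30 = 0.


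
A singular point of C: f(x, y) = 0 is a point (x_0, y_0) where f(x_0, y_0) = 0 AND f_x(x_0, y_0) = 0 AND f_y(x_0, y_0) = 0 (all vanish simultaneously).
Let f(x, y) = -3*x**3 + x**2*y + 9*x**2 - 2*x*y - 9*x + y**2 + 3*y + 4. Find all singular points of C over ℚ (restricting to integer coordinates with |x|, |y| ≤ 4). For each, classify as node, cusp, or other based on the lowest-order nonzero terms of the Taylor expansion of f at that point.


Singular points: {(1, -1)}; classification: node.

Compute partial derivatives:
  f_x = -9*x**2 + 2*x*y + 18*x - 2*y - 9.
  f_y = x**2 - 2*x + 2*y + 3.
Scan x_0 ∈ {−4, ..., 4}. For each x_0, f_y(x_0, y) is a polynomial in y; find its integer roots y ∈ {−4, ..., 4}, then test f_x and f at those candidates.
  x = -4: f_y(-4, y) = 2*y + 27; no integer root y with |y| ≤ 4.
  x = -3: f_y(-3, y) = 2*y + 18; no integer root y with |y| ≤ 4.
  x = -2: f_y(-2, y) = 2*y + 11; no integer root y with |y| ≤ 4.
  x = -1: f_y(-1, y) = 2*y + 6; vanishes at y ∈ {-3}. (-1, -3): f_x = -24 ≠ 0.
  x = 0: f_y(0, y) = 2*y + 3; no integer root y with |y| ≤ 4.
  x = 1: f_y(1, y) = 2*y + 2; vanishes at y ∈ {-1}. (1, -1): f_x = 0, f = 0 — SINGULAR.
  x = 2: f_y(2, y) = 2*y + 3; no integer root y with |y| ≤ 4.
  x = 3: f_y(3, y) = 2*y + 6; vanishes at y ∈ {-3}. (3, -3): f_x = -48 ≠ 0.
  x = 4: f_y(4, y) = 2*y + 11; no integer root y with |y| ≤ 4.
Only singular point on the grid: (1, -1).
Classify: substitute x = 1 + u, y = -1 + v and expand: f = -3*u**3 + u**2*v - u**2 + v**2.
No constant or linear terms (consistent with a singular point). Quadratic part: -u**2 + v**2. Cubic part: -3*u**3 + u**2*v.
The quadratic part v**2 - u**2 = (v − u)(v + u) splits into two distinct linear factors, so there are two distinct tangent lines y − -1 = ±(x − 1) — this is a node (ordinary double point).
Classification: node.


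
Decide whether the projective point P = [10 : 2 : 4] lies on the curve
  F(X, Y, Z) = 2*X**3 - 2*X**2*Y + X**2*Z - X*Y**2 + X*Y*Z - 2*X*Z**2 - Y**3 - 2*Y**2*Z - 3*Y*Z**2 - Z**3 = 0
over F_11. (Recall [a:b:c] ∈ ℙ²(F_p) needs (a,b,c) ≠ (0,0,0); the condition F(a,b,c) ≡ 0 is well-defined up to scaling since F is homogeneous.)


F(10,2,4) ≡ 2 (mod 11); P is NOT on the curve.

Evaluate F(10, 2, 4) term-by-term (mod 11).
  2*X**3 ↦ 2·1000·1·1 = 2000
  -2*X**2*Y ↦ -2·100·2·1 = -400
  X**2*Z ↦ 1·100·1·4 = 400
  -X*Y**2 ↦ -1·10·4·1 = -40
  X*Y*Z ↦ 1·10·2·4 = 80
  -2*X*Z**2 ↦ -2·10·1·16 = -320
  -Y**3 ↦ -1·1·8·1 = -8
  -2*Y**2*Z ↦ -2·1·4·4 = -32
  -3*Y*Z**2 ↦ -3·1·2·16 = -96
  -Z**3 ↦ -1·1·1·64 = -64
Sum: F(10, 2, 4) = (2000) + (-400) + (400) + (-40) + (80) + (-320) + (-8) + (-32) + (-96) + (-64) = 1520.
Reducing mod 11: 1520 ≡ 2 (mod 11).
Since F(a, b, c) ≡ 2 ≠ 0 (mod 11), P does NOT lie on the curve.


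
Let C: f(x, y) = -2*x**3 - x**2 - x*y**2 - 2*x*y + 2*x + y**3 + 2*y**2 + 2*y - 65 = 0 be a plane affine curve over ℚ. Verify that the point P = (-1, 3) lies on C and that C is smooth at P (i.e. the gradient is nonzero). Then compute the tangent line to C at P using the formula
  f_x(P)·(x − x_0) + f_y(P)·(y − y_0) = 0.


Tangent line at P: -17*x + 49*y - 164 = 0.

Step 1: f(-1, 3) = 0, so P lies on C.
Step 2: partial derivatives
  f_x(x, y) = -6*x**2 - 2*x - y**2 - 2*y + 2, f_y(x, y) = -2*x*y - 2*x + 3*y**2 + 4*y + 2.
  f_x(P) = -17, f_y(P) = 49 (gradient nonzero, so P is smooth).
Step 3: tangent line at P: -17·(x − -1) + 49·(y − 3) = 0.
Expanding: -17*x + 49*y - 164 = 0.


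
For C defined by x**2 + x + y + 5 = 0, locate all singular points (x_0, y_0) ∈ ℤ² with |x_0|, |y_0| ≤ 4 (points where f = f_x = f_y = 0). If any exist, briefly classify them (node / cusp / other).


No singular points in the scanned grid; C is smooth there.

Compute partial derivatives:
  f_x = 2*x + 1.
  f_y = 1.
f_y = 1 is a nonzero constant, so f_y never vanishes: no point (x, y) can satisfy f = f_x = f_y = 0. In particular no (x, y) ∈ {−4, ..., 4}² is singular; the curve is smooth.


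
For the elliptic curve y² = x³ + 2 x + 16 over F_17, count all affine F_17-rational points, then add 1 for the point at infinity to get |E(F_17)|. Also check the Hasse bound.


Affine points = {(0, 4), (0, 13), (1, 6), (1, 11), (3, 7), (3, 10), (5, 7), (5, 10), (7, 4), (7, 13), (8, 0), (9, 7), (9, 10), (10, 4), (10, 13), (11, 3), (11, 14), (12, 0), (14, 0), (15, 2), (15, 15), (16, 8), (16, 9)}; affine count = 23; |E(F_17)| = 24.

Discriminant check: Δ ∝ 4a³ + 27b² = 4·2³ + 27·16² = 4·8 + 27·256 ≡ 8 (mod 17). Nonzero ⇒ E is nonsingular.
For each x ∈ F_17, compute rhs = x³ + 2·x + 16 mod 17, then count y ∈ F_17 with y² ≡ rhs.
  x = 0: rhs = 16, matching y values: 4, 13 (2 points).
  x = 1: rhs = 2, matching y values: 6, 11 (2 points).
  x = 2: rhs = 11, matching y values: none (0 points).
  x = 3: rhs = 15, matching y values: 7, 10 (2 points).
  x = 4: rhs = 3, matching y values: none (0 points).
  x = 5: rhs = 15, matching y values: 7, 10 (2 points).
  x = 6: rhs = 6, matching y values: none (0 points).
  x = 7: rhs = 16, matching y values: 4, 13 (2 points).
  x = 8: rhs = 0, matching y values: 0 (1 points).
  x = 9: rhs = 15, matching y values: 7, 10 (2 points).
  x = 10: rhs = 16, matching y values: 4, 13 (2 points).
  x = 11: rhs = 9, matching y values: 3, 14 (2 points).
  x = 12: rhs = 0, matching y values: 0 (1 points).
  x = 13: rhs = 12, matching y values: none (0 points).
  x = 14: rhs = 0, matching y values: 0 (1 points).
  x = 15: rhs = 4, matching y values: 2, 15 (2 points).
  x = 16: rhs = 13, matching y values: 8, 9 (2 points).
Total affine count: 23.
Full point count |E(F_17)| = 23 + 1 = 24.
Hasse bound: |24 − (17+1)| = |6| = 6 ≤ 2√17 ≈ 8.2462 ✓.


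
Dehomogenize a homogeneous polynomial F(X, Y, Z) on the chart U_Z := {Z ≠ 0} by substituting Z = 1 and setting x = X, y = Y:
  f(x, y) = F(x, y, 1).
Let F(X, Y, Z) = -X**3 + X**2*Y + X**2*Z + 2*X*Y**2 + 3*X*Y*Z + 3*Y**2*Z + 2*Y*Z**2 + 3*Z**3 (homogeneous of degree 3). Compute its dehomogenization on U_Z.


f(x, y) = -x**3 + x**2*y + x**2 + 2*x*y**2 + 3*x*y + 3*y**2 + 2*y + 3

On U_Z we set Z = 1. Each monomial c·X^i·Y^j·Z^k in F becomes c·x^i·y^j·1^k = c·x^i·y^j.
Substituting Z = 1: F(X, Y, 1) = -x**3 + x**2*y + x**2 + 2*x*y**2 + 3*x*y + 3*y**2 + 2*y + 3.
Note: deg(f) ≤ deg(F) = 3; strict inequality happens when F is divisible by Z (lost terms).


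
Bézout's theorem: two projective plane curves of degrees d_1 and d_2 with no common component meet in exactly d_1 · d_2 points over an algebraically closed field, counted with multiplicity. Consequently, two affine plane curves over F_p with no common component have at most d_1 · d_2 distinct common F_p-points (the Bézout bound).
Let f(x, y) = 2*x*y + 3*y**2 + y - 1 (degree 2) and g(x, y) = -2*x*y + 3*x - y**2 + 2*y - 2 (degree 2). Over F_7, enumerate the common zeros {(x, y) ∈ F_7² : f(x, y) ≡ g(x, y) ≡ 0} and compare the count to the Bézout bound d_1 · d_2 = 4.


Common zeros: {(5, 4)}; count = 1; Bézout bound = 4.

deg(f) = 2, deg(g) = 2, so Bézout bound = 4.
Scan x ∈ F_7. For each x, list the y ∈ F_7 with f(x, y) ≡ 0 and those with g(x, y) ≡ 0 (mod 7); the common zeros in that column are the intersection.
  x = 0: f ≡ 0 at y ∈ ∅; g ≡ 0 at y ∈ ∅; common: ∅.
  x = 1: f ≡ 0 at y ∈ {3}; g ≡ 0 at y ∈ {1, 6}; common: ∅.
  x = 2: f ≡ 0 at y ∈ {1, 2}; g ≡ 0 at y ∈ ∅; common: ∅.
  x = 3: f ≡ 0 at y ∈ ∅; g ≡ 0 at y ∈ {0, 3}; common: ∅.
  x = 4: f ≡ 0 at y ∈ {5, 6}; g ≡ 0 at y ∈ ∅; common: ∅.
  x = 5: f ≡ 0 at y ∈ {4}; g ≡ 0 at y ∈ {2, 4}; common: {4}.
  x = 6: f ≡ 0 at y ∈ ∅; g ≡ 0 at y ∈ ∅; common: ∅.
Collecting: common zeros = {(5, 4)}, so the count is 1.
Comparison with the Bézout bound: 1 ≤ 4 = deg(f)·deg(g), as expected for curves with no common component (the affine F_7-count falls short of the bound because intersections may lie at infinity, over extension fields, or carry multiplicity).


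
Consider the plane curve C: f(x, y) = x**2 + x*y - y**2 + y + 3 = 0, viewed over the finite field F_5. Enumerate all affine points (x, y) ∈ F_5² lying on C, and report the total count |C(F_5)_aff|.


Affine F_5-points: {(1, 1), (3, 1), (3, 3), (4, 2), (4, 3)}; count = 5.

For each of the 25 pairs (x, y) ∈ F_5², evaluate f(x, y) mod 5. Record the zeros.
  x = 0: [0↦3, 1↦3, 2↦1, 3↦2, 4↦1]  zeros at y ∈ ∅
  x = 1: [0↦4, 1↦0, 2↦4, 3↦1, 4↦1]  zeros at y ∈ {1}
  x = 2: [0↦2, 1↦4, 2↦4, 3↦2, 4↦3]  zeros at y ∈ ∅
  x = 3: [0↦2, 1↦0, 2↦1, 3↦0, 4↦2]  zeros at y ∈ {1, 3}
  x = 4: [0↦4, 1↦3, 2↦0, 3↦0, 4↦3]  zeros at y ∈ {2, 3}
Collecting zeros: affine points = {(1, 1), (3, 1), (3, 3), (4, 2), (4, 3)}.
Total count |C(F_5)_aff| = 5.


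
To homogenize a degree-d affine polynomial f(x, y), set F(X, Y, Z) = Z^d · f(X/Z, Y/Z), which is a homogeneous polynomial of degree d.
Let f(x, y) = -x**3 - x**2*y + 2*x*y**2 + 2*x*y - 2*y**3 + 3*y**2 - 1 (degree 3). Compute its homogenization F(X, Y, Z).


F(X, Y, Z) = -X**3 - X**2*Y + 2*X*Y**2 + 2*X*Y*Z - 2*Y**3 + 3*Y**2*Z - Z**3

deg(f) = 3.
Substitute x = X/Z, y = Y/Z into f, then multiply by Z^3.
  monomial -1·x^3·y^0 ↦ -1·X^3·Y^0·Z^0.
  monomial -1·x^2·y^1 ↦ -1·X^2·Y^1·Z^0.
  monomial 2·x^1·y^2 ↦ 2·X^1·Y^2·Z^0.
  monomial 2·x^1·y^1 ↦ 2·X^1·Y^1·Z^1.
  monomial -2·x^0·y^3 ↦ -2·X^0·Y^3·Z^0.
  monomial 3·x^0·y^2 ↦ 3·X^0·Y^2·Z^1.
  monomial -1·x^0·y^0 ↦ -1·X^0·Y^0·Z^3.
Collecting: F(X, Y, Z) = -X**3 - X**2*Y + 2*X*Y**2 + 2*X*Y*Z - 2*Y**3 + 3*Y**2*Z - Z**3.


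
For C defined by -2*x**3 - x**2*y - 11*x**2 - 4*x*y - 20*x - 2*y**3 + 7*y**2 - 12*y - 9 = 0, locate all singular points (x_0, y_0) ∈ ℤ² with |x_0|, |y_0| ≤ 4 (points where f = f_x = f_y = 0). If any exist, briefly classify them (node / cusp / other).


Singular points: {(-2, 1)}; classification: cusp.

Compute partial derivatives:
  f_x = -6*x**2 - 2*x*y - 22*x - 4*y - 20.
  f_y = -x**2 - 4*x - 6*y**2 + 14*y - 12.
Scan x_0 ∈ {−4, ..., 4}. For each x_0, f_y(x_0, y) is a polynomial in y; find its integer roots y ∈ {−4, ..., 4}, then test f_x and f at those candidates.
  x = -4: f_y(-4, y) = -6*y**2 + 14*y - 12; no integer root y with |y| ≤ 4.
  x = -3: f_y(-3, y) = -6*y**2 + 14*y - 9; no integer root y with |y| ≤ 4.
  x = -2: f_y(-2, y) = -6*y**2 + 14*y - 8; vanishes at y ∈ {1}. (-2, 1): f_x = 0, f = 0 — SINGULAR.
  x = -1: f_y(-1, y) = -6*y**2 + 14*y - 9; no integer root y with |y| ≤ 4.
  x = 0: f_y(0, y) = -6*y**2 + 14*y - 12; no integer root y with |y| ≤ 4.
  x = 1: f_y(1, y) = -6*y**2 + 14*y - 17; no integer root y with |y| ≤ 4.
  x = 2: f_y(2, y) = -6*y**2 + 14*y - 24; no integer root y with |y| ≤ 4.
  x = 3: f_y(3, y) = -6*y**2 + 14*y - 33; no integer root y with |y| ≤ 4.
  x = 4: f_y(4, y) = -6*y**2 + 14*y - 44; no integer root y with |y| ≤ 4.
Only singular point on the grid: (-2, 1).
Classify: substitute x = -2 + u, y = 1 + v and expand: f = -2*u**3 - u**2*v - 2*v**3 + v**2.
No constant or linear terms (consistent with a singular point). Quadratic part: v**2. Cubic part: -2*u**3 - u**2*v - 2*v**3.
The quadratic part v**2 is a perfect square, so there is a single (double) tangent line v = 0, i.e. y = 1. Restricting the cubic part to that line (v = 0) leaves -2*u**3 ≠ 0, so f is not divisible by v and the branch is v² ≈ 2*u**3 to lowest order — this is a cusp.
Classification: cusp.


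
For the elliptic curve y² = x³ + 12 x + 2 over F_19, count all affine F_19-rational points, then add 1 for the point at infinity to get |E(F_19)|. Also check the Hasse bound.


Affine points = {(4, 0), (5, 4), (5, 15), (6, 9), (6, 10), (7, 7), (7, 12), (10, 1), (10, 18), (14, 8), (14, 11), (15, 2), (15, 17)}; affine count = 13; |E(F_19)| = 14.

Discriminant check: Δ ∝ 4a³ + 27b² = 4·12³ + 27·2² = 4·1728 + 27·4 ≡ 9 (mod 19). Nonzero ⇒ E is nonsingular.
For each x ∈ F_19, compute rhs = x³ + 12·x + 2 mod 19, then count y ∈ F_19 with y² ≡ rhs.
  x = 0: rhs = 2, matching y values: none (0 points).
  x = 1: rhs = 15, matching y values: none (0 points).
  x = 2: rhs = 15, matching y values: none (0 points).
  x = 3: rhs = 8, matching y values: none (0 points).
  x = 4: rhs = 0, matching y values: 0 (1 points).
  x = 5: rhs = 16, matching y values: 4, 15 (2 points).
  x = 6: rhs = 5, matching y values: 9, 10 (2 points).
  x = 7: rhs = 11, matching y values: 7, 12 (2 points).
  x = 8: rhs = 2, matching y values: none (0 points).
  x = 9: rhs = 3, matching y values: none (0 points).
  x = 10: rhs = 1, matching y values: 1, 18 (2 points).
  x = 11: rhs = 2, matching y values: none (0 points).
  x = 12: rhs = 12, matching y values: none (0 points).
  x = 13: rhs = 18, matching y values: none (0 points).
  x = 14: rhs = 7, matching y values: 8, 11 (2 points).
  x = 15: rhs = 4, matching y values: 2, 17 (2 points).
  x = 16: rhs = 15, matching y values: none (0 points).
  x = 17: rhs = 8, matching y values: none (0 points).
  x = 18: rhs = 8, matching y values: none (0 points).
Total affine count: 13.
Full point count |E(F_19)| = 13 + 1 = 14.
Hasse bound: |14 − (19+1)| = |-6| = 6 ≤ 2√19 ≈ 8.7178 ✓.


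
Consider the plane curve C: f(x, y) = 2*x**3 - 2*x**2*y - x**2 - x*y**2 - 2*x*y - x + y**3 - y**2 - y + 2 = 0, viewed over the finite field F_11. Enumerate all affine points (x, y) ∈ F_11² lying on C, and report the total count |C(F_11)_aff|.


Affine F_11-points: {(0, 6), (3, 0), (4, 0), (6, 6), (8, 10), (9, 4), (9, 7), (9, 10), (10, 0), (10, 1), (10, 10)}; count = 11.

For each of the 121 pairs (x, y) ∈ F_11², evaluate f(x, y) mod 11. Record the zeros.
  x = 0: [0↦2, 1↦1, 2↦4, 3↦6, 4↦2, 5↦9, 6↦0, 7↦3, 8↦2, 9↦3, 10↦1]  zeros at y ∈ {6}
  x = 1: [0↦2, 1↦7, 2↦3, 3↦7, 4↦3, 5↦8, 6↦6, 7↦3, 8↦5, 9↦7, 10↦4]  zeros at y ∈ ∅
  x = 2: [0↦1, 1↦8, 2↦4, 3↦6, 4↦9, 5↦8, 6↦9, 7↦7, 8↦8, 9↦7, 10↦10]  zeros at y ∈ ∅
  x = 3: [0↦0, 1↦5, 2↦8, 3↦4, 4↦10, 5↦10, 6↦10, 7↦5, 8↦1, 9↦4, 10↦9]  zeros at y ∈ {0}
  x = 4: [0↦0, 1↦10, 2↦5, 3↦2, 4↦7, 5↦4, 6↦10, 7↦9, 8↦7, 9↦10, 10↦2]  zeros at y ∈ {0}
  x = 5: [0↦2, 1↦2, 2↦7, 3↦1, 4↦1, 5↦2, 6↦10, 7↦9, 8↦5, 9↦4, 10↦1]  zeros at y ∈ ∅
  x = 6: [0↦7, 1↦4, 2↦4, 3↦2, 4↦4, 5↦5, 6↦0, 7↦6, 8↦7, 9↦9, 10↦7]  zeros at y ∈ {6}
  x = 7: [0↦5, 1↦6, 2↦8, 3↦6, 4↦6, 5↦3, 6↦3, 7↦1, 8↦3, 9↦4, 10↦10]  zeros at y ∈ ∅
  x = 8: [0↦8, 1↦9, 2↦9, 3↦3, 4↦8, 5↦8, 6↦9, 7↦6, 8↦5, 9↦1, 10↦0]  zeros at y ∈ {10}
  x = 9: [0↦6, 1↦3, 2↦8, 3↦5, 4↦0, 5↦10, 6↦8, 7↦0, 8↦3, 9↦1, 10↦0]  zeros at y ∈ {4, 7, 10}
  x = 10: [0↦0, 1↦0, 2↦6, 3↦2, 4↦5, 5↦10, 6↦1, 7↦6, 8↦9, 9↦5, 10↦0]  zeros at y ∈ {0, 1, 10}
Collecting zeros: affine points = {(0, 6), (3, 0), (4, 0), (6, 6), (8, 10), (9, 4), (9, 7), (9, 10), (10, 0), (10, 1), (10, 10)}.
Total count |C(F_11)_aff| = 11.


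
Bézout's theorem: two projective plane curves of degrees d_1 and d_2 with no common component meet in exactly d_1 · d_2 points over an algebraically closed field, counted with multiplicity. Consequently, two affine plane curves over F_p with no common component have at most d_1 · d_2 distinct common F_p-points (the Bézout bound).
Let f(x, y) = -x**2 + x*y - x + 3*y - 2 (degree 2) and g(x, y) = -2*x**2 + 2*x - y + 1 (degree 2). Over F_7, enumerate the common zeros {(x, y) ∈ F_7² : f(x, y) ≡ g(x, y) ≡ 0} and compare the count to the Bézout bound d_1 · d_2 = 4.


Common zeros: {(1, 1)}; count = 1; Bézout bound = 4.

deg(f) = 2, deg(g) = 2, so Bézout bound = 4.
Scan x ∈ F_7. For each x, list the y ∈ F_7 with f(x, y) ≡ 0 and those with g(x, y) ≡ 0 (mod 7); the common zeros in that column are the intersection.
  x = 0: f ≡ 0 at y ∈ {3}; g ≡ 0 at y ∈ {1}; common: ∅.
  x = 1: f ≡ 0 at y ∈ {1}; g ≡ 0 at y ∈ {1}; common: {1}.
  x = 2: f ≡ 0 at y ∈ {3}; g ≡ 0 at y ∈ {4}; common: ∅.
  x = 3: f ≡ 0 at y ∈ {0}; g ≡ 0 at y ∈ {3}; common: ∅.
  x = 4: f ≡ 0 at y ∈ ∅; g ≡ 0 at y ∈ {5}; common: ∅.
  x = 5: f ≡ 0 at y ∈ {4}; g ≡ 0 at y ∈ {3}; common: ∅.
  x = 6: f ≡ 0 at y ∈ {1}; g ≡ 0 at y ∈ {4}; common: ∅.
Collecting: common zeros = {(1, 1)}, so the count is 1.
Comparison with the Bézout bound: 1 ≤ 4 = deg(f)·deg(g), as expected for curves with no common component (the affine F_7-count falls short of the bound because intersections may lie at infinity, over extension fields, or carry multiplicity).


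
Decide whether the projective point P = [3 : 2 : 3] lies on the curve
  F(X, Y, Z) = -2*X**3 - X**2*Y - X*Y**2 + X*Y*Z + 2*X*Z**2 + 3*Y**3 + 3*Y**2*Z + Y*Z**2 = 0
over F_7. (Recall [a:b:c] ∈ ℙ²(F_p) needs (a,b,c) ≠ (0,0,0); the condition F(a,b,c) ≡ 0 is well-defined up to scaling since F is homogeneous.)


F(3,2,3) ≡ 3 (mod 7); P is NOT on the curve.

Evaluate F(3, 2, 3) term-by-term (mod 7).
  -2*X**3 ↦ -2·27·1·1 = -54
  -X**2*Y ↦ -1·9·2·1 = -18
  -X*Y**2 ↦ -1·3·4·1 = -12
  X*Y*Z ↦ 1·3·2·3 = 18
  2*X*Z**2 ↦ 2·3·1·9 = 54
  3*Y**3 ↦ 3·1·8·1 = 24
  3*Y**2*Z ↦ 3·1·4·3 = 36
  Y*Z**2 ↦ 1·1·2·9 = 18
Sum: F(3, 2, 3) = (-54) + (-18) + (-12) + (18) + (54) + (24) + (36) + (18) = 66.
Reducing mod 7: 66 ≡ 3 (mod 7).
Since F(a, b, c) ≡ 3 ≠ 0 (mod 7), P does NOT lie on the curve.


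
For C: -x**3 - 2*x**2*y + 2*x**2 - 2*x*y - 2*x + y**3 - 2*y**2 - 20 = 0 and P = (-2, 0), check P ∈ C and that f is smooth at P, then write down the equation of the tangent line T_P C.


Tangent line at P: -22*x - 4*y - 44 = 0.

Step 1: f(-2, 0) = 0, so P lies on C.
Step 2: partial derivatives
  f_x(x, y) = -3*x**2 - 4*x*y + 4*x - 2*y - 2, f_y(x, y) = -2*x**2 - 2*x + 3*y**2 - 4*y.
  f_x(P) = -22, f_y(P) = -4 (gradient nonzero, so P is smooth).
Step 3: tangent line at P: -22·(x − -2) + -4·(y − 0) = 0.
Expanding: -22*x - 4*y - 44 = 0.


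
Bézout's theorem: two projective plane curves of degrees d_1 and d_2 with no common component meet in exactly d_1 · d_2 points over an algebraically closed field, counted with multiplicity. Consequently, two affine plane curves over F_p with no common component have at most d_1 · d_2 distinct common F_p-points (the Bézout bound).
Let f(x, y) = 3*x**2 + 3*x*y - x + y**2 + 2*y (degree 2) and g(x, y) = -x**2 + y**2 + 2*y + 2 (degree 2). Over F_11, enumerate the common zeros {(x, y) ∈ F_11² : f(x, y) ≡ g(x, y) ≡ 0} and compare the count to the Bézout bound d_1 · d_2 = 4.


Common zeros: {(4, 8)}; count = 1; Bézout bound = 4.

deg(f) = 2, deg(g) = 2, so Bézout bound = 4.
Scan x ∈ F_11. For each x, list the y ∈ F_11 with f(x, y) ≡ 0 and those with g(x, y) ≡ 0 (mod 11); the common zeros in that column are the intersection.
  x = 0: f ≡ 0 at y ∈ {0, 9}; g ≡ 0 at y ∈ ∅; common: ∅.
  x = 1: f ≡ 0 at y ∈ ∅; g ≡ 0 at y ∈ {10}; common: ∅.
  x = 2: f ≡ 0 at y ∈ ∅; g ≡ 0 at y ∈ {4, 5}; common: ∅.
  x = 3: f ≡ 0 at y ∈ {3, 8}; g ≡ 0 at y ∈ ∅; common: ∅.
  x = 4: f ≡ 0 at y ∈ {0, 8}; g ≡ 0 at y ∈ {1, 8}; common: {8}.
  x = 5: f ≡ 0 at y ∈ {1, 4}; g ≡ 0 at y ∈ ∅; common: ∅.
  x = 6: f ≡ 0 at y ∈ {4, 9}; g ≡ 0 at y ∈ ∅; common: ∅.
  x = 7: f ≡ 0 at y ∈ ∅; g ≡ 0 at y ∈ {1, 8}; common: ∅.
  x = 8: f ≡ 0 at y ∈ ∅; g ≡ 0 at y ∈ ∅; common: ∅.
  x = 9: f ≡ 0 at y ∈ {1, 3}; g ≡ 0 at y ∈ {4, 5}; common: ∅.
  x = 10: f ≡ 0 at y ∈ ∅; g ≡ 0 at y ∈ {10}; common: ∅.
Collecting: common zeros = {(4, 8)}, so the count is 1.
Comparison with the Bézout bound: 1 ≤ 4 = deg(f)·deg(g), as expected for curves with no common component (the affine F_11-count falls short of the bound because intersections may lie at infinity, over extension fields, or carry multiplicity).


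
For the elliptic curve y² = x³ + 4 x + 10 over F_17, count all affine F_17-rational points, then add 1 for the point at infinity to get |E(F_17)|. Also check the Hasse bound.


Affine points = {(1, 7), (1, 10), (2, 3), (2, 14), (3, 7), (3, 10), (5, 6), (5, 11), (10, 8), (10, 9), (11, 5), (11, 12), (12, 1), (12, 16), (13, 7), (13, 10)}; affine count = 16; |E(F_17)| = 17.

Discriminant check: Δ ∝ 4a³ + 27b² = 4·4³ + 27·10² = 4·64 + 27·100 ≡ 15 (mod 17). Nonzero ⇒ E is nonsingular.
For each x ∈ F_17, compute rhs = x³ + 4·x + 10 mod 17, then count y ∈ F_17 with y² ≡ rhs.
  x = 0: rhs = 10, matching y values: none (0 points).
  x = 1: rhs = 15, matching y values: 7, 10 (2 points).
  x = 2: rhs = 9, matching y values: 3, 14 (2 points).
  x = 3: rhs = 15, matching y values: 7, 10 (2 points).
  x = 4: rhs = 5, matching y values: none (0 points).
  x = 5: rhs = 2, matching y values: 6, 11 (2 points).
  x = 6: rhs = 12, matching y values: none (0 points).
  x = 7: rhs = 7, matching y values: none (0 points).
  x = 8: rhs = 10, matching y values: none (0 points).
  x = 9: rhs = 10, matching y values: none (0 points).
  x = 10: rhs = 13, matching y values: 8, 9 (2 points).
  x = 11: rhs = 8, matching y values: 5, 12 (2 points).
  x = 12: rhs = 1, matching y values: 1, 16 (2 points).
  x = 13: rhs = 15, matching y values: 7, 10 (2 points).
  x = 14: rhs = 5, matching y values: none (0 points).
  x = 15: rhs = 11, matching y values: none (0 points).
  x = 16: rhs = 5, matching y values: none (0 points).
Total affine count: 16.
Full point count |E(F_17)| = 16 + 1 = 17.
Hasse bound: |17 − (17+1)| = |-1| = 1 ≤ 2√17 ≈ 8.2462 ✓.


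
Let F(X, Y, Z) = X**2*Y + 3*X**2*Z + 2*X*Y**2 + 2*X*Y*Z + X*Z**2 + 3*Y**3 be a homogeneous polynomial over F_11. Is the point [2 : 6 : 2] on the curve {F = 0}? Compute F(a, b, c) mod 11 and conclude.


F(2,6,2) ≡ 5 (mod 11); P is NOT on the curve.

Evaluate F(2, 6, 2) term-by-term (mod 11).
  X**2*Y ↦ 1·4·6·1 = 24
  3*X**2*Z ↦ 3·4·1·2 = 24
  2*X*Y**2 ↦ 2·2·36·1 = 144
  2*X*Y*Z ↦ 2·2·6·2 = 48
  X*Z**2 ↦ 1·2·1·4 = 8
  3*Y**3 ↦ 3·1·216·1 = 648
Sum: F(2, 6, 2) = (24) + (24) + (144) + (48) + (8) + (648) = 896.
Reducing mod 11: 896 ≡ 5 (mod 11).
Since F(a, b, c) ≡ 5 ≠ 0 (mod 11), P does NOT lie on the curve.


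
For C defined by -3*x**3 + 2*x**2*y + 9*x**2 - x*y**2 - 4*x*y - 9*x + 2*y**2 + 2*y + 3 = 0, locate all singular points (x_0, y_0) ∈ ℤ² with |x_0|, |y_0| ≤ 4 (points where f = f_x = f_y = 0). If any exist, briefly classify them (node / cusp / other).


Singular points: {(1, 0)}; classification: cusp.

Compute partial derivatives:
  f_x = -9*x**2 + 4*x*y + 18*x - y**2 - 4*y - 9.
  f_y = 2*x**2 - 2*x*y - 4*x + 4*y + 2.
Scan x_0 ∈ {−4, ..., 4}. For each x_0, f_y(x_0, y) is a polynomial in y; find its integer roots y ∈ {−4, ..., 4}, then test f_x and f at those candidates.
  x = -4: f_y(-4, y) = 12*y + 50; no integer root y with |y| ≤ 4.
  x = -3: f_y(-3, y) = 10*y + 32; no integer root y with |y| ≤ 4.
  x = -2: f_y(-2, y) = 8*y + 18; no integer root y with |y| ≤ 4.
  x = -1: f_y(-1, y) = 6*y + 8; no integer root y with |y| ≤ 4.
  x = 0: f_y(0, y) = 4*y + 2; no integer root y with |y| ≤ 4.
  x = 1: f_y(1, y) = 2*y; vanishes at y ∈ {0}. (1, 0): f_x = 0, f = 0 — SINGULAR.
  x = 2: f_y(2, y) = 2; no integer root y with |y| ≤ 4.
  x = 3: f_y(3, y) = 8 - 2*y; vanishes at y ∈ {4}. (3, 4): f_x = -20 ≠ 0.
  x = 4: f_y(4, y) = 18 - 4*y; no integer root y with |y| ≤ 4.
Only singular point on the grid: (1, 0).
Classify: substitute x = 1 + u, y = 0 + v and expand: f = -3*u**3 + 2*u**2*v - u*v**2 + v**2.
No constant or linear terms (consistent with a singular point). Quadratic part: v**2. Cubic part: -3*u**3 + 2*u**2*v - u*v**2.
The quadratic part v**2 is a perfect square, so there is a single (double) tangent line v = 0, i.e. y = 0. Restricting the cubic part to that line (v = 0) leaves -3*u**3 ≠ 0, so f is not divisible by v and the branch is v² ≈ 3*u**3 to lowest order — this is a cusp.
Classification: cusp.


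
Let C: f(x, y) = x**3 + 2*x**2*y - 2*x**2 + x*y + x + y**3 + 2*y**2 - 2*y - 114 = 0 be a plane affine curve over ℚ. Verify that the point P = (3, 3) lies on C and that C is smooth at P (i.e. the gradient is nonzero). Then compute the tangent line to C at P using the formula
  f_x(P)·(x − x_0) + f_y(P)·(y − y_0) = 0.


Tangent line at P: 55*x + 58*y - 339 = 0.

Step 1: f(3, 3) = 0, so P lies on C.
Step 2: partial derivatives
  f_x(x, y) = 3*x**2 + 4*x*y - 4*x + y + 1, f_y(x, y) = 2*x**2 + x + 3*y**2 + 4*y - 2.
  f_x(P) = 55, f_y(P) = 58 (gradient nonzero, so P is smooth).
Step 3: tangent line at P: 55·(x − 3) + 58·(y − 3) = 0.
Expanding: 55*x + 58*y - 339 = 0.


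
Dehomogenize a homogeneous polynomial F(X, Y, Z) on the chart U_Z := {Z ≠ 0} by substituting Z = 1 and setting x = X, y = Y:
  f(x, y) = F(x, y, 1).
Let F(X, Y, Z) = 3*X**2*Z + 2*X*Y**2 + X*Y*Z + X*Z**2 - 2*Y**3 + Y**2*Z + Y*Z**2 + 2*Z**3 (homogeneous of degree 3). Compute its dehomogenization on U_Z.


f(x, y) = 3*x**2 + 2*x*y**2 + x*y + x - 2*y**3 + y**2 + y + 2

On U_Z we set Z = 1. Each monomial c·X^i·Y^j·Z^k in F becomes c·x^i·y^j·1^k = c·x^i·y^j.
Substituting Z = 1: F(X, Y, 1) = 3*x**2 + 2*x*y**2 + x*y + x - 2*y**3 + y**2 + y + 2.
Note: deg(f) ≤ deg(F) = 3; strict inequality happens when F is divisible by Z (lost terms).


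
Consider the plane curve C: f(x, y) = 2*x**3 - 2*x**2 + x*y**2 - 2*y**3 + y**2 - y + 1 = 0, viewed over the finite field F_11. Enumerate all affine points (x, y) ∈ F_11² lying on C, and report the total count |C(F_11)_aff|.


Affine F_11-points: {(1, 1), (1, 4), (1, 7), (3, 10), (4, 1), (4, 2), (4, 5), (5, 3), (5, 4), (5, 7), (6, 4), (6, 7), (6, 9), (7, 1), (10, 10)}; count = 15.

For each of the 121 pairs (x, y) ∈ F_11², evaluate f(x, y) mod 11. Record the zeros.
  x = 0: [0↦1, 1↦10, 2↦9, 3↦8, 4↦6, 5↦2, 6↦6, 7↦6, 8↦1, 9↦1, 10↦5]  zeros at y ∈ ∅
  x = 1: [0↦1, 1↦0, 2↦2, 3↦6, 4↦0, 5↦5, 6↦9, 7↦0, 8↦10, 9↦5, 10↦6]  zeros at y ∈ {1, 4, 7}
  x = 2: [0↦9, 1↦9, 2↦3, 3↦1, 4↦2, 5↦5, 6↦9, 7↦2, 8↦5, 9↦6, 10↦4]  zeros at y ∈ ∅
  x = 3: [0↦4, 1↦5, 2↦2, 3↦5, 4↦2, 5↦3, 6↦7, 7↦2, 8↦9, 9↦5, 10↦0]  zeros at y ∈ {10}
  x = 4: [0↦9, 1↦0, 2↦0, 3↦8, 4↦1, 5↦0, 6↦4, 7↦1, 8↦1, 9↦3, 10↦6]  zeros at y ∈ {1, 2, 5}
  x = 5: [0↦3, 1↦6, 2↦9, 3↦0, 4↦0, 5↦8, 6↦1, 7↦0, 8↦4, 9↦1, 10↦1]  zeros at y ∈ {3, 4, 7}
  x = 6: [0↦9, 1↦2, 2↦8, 3↦4, 4↦0, 5↦6, 6↦10, 7↦0, 8↦8, 9↦0, 10↦8]  zeros at y ∈ {4, 7, 9}
  x = 7: [0↦6, 1↦0, 2↦9, 3↦10, 4↦2, 5↦6, 6↦10, 7↦2, 8↦3, 9↦1, 10↦6]  zeros at y ∈ {1}
  x = 8: [0↦6, 1↦1, 2↦2, 3↦8, 4↦7, 5↦9, 6↦2, 7↦7, 8↦1, 9↦5, 10↦7]  zeros at y ∈ ∅
  x = 9: [0↦10, 1↦6, 2↦10, 3↦10, 4↦5, 5↦5, 6↦9, 7↦5, 8↦3, 9↦2, 10↦1]  zeros at y ∈ ∅
  x = 10: [0↦8, 1↦5, 2↦1, 3↦6, 4↦8, 5↦6, 6↦10, 7↦8, 8↦10, 9↦4, 10↦0]  zeros at y ∈ {10}
Collecting zeros: affine points = {(1, 1), (1, 4), (1, 7), (3, 10), (4, 1), (4, 2), (4, 5), (5, 3), (5, 4), (5, 7), (6, 4), (6, 7), (6, 9), (7, 1), (10, 10)}.
Total count |C(F_11)_aff| = 15.
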